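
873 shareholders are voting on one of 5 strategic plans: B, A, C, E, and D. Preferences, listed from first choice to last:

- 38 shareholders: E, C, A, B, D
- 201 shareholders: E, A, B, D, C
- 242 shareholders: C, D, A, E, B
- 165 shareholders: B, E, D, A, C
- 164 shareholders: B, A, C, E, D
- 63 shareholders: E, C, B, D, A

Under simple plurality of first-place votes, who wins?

First-place votes: B 329, A 0, C 242, E 302, D 0.
B has the most first-place votes.

B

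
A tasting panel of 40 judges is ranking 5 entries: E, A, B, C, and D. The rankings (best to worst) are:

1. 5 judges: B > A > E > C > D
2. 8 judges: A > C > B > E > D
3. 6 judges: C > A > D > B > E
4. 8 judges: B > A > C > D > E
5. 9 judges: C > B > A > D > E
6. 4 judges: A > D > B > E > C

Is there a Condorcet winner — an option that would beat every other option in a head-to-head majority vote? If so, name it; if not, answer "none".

Checking pairwise contests:
A beats E 40–0.
B beats A 22–18.
C beats B 23–17.
A beats C 25–15.
A beats D 40–0.
Every option loses at least one head-to-head, so there is no Condorcet winner.

none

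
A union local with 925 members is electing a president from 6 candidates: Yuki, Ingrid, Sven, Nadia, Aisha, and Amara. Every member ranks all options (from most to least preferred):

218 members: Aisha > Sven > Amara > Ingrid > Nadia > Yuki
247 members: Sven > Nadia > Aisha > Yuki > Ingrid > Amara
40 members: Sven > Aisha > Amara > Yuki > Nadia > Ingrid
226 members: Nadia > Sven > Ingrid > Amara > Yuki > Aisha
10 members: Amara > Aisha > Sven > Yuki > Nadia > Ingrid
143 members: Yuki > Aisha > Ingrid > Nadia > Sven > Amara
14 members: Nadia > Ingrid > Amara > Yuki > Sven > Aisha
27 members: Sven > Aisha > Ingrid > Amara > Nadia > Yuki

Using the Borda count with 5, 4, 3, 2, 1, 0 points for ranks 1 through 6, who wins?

Yuki: 218·0 + 247·2 + 40·2 + 226·1 + 10·2 + 143·5 + 14·2 + 27·0 = 1563
Ingrid: 218·2 + 247·1 + 40·0 + 226·3 + 10·0 + 143·3 + 14·4 + 27·3 = 1927
Sven: 218·4 + 247·5 + 40·5 + 226·4 + 10·3 + 143·1 + 14·1 + 27·5 = 3533
Nadia: 218·1 + 247·4 + 40·1 + 226·5 + 10·1 + 143·2 + 14·5 + 27·1 = 2769
Aisha: 218·5 + 247·3 + 40·4 + 226·0 + 10·4 + 143·4 + 14·0 + 27·4 = 2711
Amara: 218·3 + 247·0 + 40·3 + 226·2 + 10·5 + 143·0 + 14·3 + 27·2 = 1372
Sven has the highest Borda score (3533).

Sven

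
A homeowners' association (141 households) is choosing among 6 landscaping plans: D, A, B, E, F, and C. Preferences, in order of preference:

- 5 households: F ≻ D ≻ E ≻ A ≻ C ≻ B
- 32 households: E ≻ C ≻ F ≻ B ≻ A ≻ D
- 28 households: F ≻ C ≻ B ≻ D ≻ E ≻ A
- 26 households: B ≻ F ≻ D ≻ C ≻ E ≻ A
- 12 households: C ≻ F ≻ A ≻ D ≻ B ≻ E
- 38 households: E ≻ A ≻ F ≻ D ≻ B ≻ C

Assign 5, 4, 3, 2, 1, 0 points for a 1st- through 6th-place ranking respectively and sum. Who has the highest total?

F

D: 5·4 + 32·0 + 28·2 + 26·3 + 12·2 + 38·2 = 254
A: 5·2 + 32·1 + 28·0 + 26·0 + 12·3 + 38·4 = 230
B: 5·0 + 32·2 + 28·3 + 26·5 + 12·1 + 38·1 = 328
E: 5·3 + 32·5 + 28·1 + 26·1 + 12·0 + 38·5 = 419
F: 5·5 + 32·3 + 28·5 + 26·4 + 12·4 + 38·3 = 527
C: 5·1 + 32·4 + 28·4 + 26·2 + 12·5 + 38·0 = 357
F has the highest Borda score (527).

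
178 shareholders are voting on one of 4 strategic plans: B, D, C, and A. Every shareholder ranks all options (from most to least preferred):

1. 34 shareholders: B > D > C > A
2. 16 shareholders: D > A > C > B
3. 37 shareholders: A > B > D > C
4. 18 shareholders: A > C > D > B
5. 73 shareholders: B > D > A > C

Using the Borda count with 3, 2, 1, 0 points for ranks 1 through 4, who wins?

B: 34·3 + 16·0 + 37·2 + 18·0 + 73·3 = 395
D: 34·2 + 16·3 + 37·1 + 18·1 + 73·2 = 317
C: 34·1 + 16·1 + 37·0 + 18·2 + 73·0 = 86
A: 34·0 + 16·2 + 37·3 + 18·3 + 73·1 = 270
B has the highest Borda score (395).

B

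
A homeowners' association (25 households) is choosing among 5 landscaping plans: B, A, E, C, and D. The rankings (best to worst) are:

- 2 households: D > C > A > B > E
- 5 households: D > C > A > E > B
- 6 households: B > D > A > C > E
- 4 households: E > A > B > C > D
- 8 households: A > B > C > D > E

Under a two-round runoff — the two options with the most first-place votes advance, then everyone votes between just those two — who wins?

D

Round 1 first-place votes: B 6, A 8, E 4, C 0, D 7.
A and D advance.
Runoff: A is preferred to D by 12 voters; D by 13.
D wins the runoff.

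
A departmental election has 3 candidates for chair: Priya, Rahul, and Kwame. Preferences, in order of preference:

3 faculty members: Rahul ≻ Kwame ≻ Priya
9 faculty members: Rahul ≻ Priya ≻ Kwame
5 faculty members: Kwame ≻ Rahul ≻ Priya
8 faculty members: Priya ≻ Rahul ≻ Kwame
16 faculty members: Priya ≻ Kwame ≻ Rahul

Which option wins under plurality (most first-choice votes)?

Priya

First-place votes: Priya 24, Rahul 12, Kwame 5.
Priya has the most first-place votes.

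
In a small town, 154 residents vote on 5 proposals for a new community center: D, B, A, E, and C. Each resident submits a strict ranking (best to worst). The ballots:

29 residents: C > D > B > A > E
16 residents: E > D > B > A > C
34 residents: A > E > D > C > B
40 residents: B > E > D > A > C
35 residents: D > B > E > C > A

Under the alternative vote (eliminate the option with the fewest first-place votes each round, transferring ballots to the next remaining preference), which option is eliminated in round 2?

Round 1: D 35, B 40, A 34, E 16, C 29. Eliminate E.
Round 2: D 51, B 40, A 34, C 29. Eliminate C.

C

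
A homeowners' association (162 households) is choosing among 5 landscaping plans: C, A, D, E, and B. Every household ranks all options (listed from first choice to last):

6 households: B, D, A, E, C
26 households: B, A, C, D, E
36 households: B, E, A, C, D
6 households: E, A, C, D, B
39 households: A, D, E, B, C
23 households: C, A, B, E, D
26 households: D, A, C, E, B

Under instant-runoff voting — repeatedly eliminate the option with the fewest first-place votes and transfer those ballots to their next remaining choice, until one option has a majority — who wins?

Round 1: C 23, A 39, D 26, E 6, B 68. Eliminate E.
Round 2: C 23, A 45, D 26, B 68. Eliminate C.
Round 3: A 68, D 26, B 68. Eliminate D.
Round 4: A 94, B 68. A has a majority.

A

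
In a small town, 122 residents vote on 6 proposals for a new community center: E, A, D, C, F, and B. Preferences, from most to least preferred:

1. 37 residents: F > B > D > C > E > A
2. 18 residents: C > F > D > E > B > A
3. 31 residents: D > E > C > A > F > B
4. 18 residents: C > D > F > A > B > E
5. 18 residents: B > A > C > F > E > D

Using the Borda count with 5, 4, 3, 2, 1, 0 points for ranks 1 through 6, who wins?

E: 37·1 + 18·2 + 31·4 + 18·0 + 18·1 = 215
A: 37·0 + 18·0 + 31·2 + 18·2 + 18·4 = 170
D: 37·3 + 18·3 + 31·5 + 18·4 + 18·0 = 392
C: 37·2 + 18·5 + 31·3 + 18·5 + 18·3 = 401
F: 37·5 + 18·4 + 31·1 + 18·3 + 18·2 = 378
B: 37·4 + 18·1 + 31·0 + 18·1 + 18·5 = 274
C has the highest Borda score (401).

C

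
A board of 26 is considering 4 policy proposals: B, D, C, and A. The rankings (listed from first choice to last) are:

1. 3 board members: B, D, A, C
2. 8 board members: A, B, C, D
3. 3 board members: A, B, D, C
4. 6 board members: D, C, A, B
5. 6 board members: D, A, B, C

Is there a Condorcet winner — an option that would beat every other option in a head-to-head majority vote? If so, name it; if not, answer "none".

none

Checking pairwise contests:
A beats B 23–3.
B beats D 14–12.
B beats C 20–6.
D beats A 15–11.
Every option loses at least one head-to-head, so there is no Condorcet winner.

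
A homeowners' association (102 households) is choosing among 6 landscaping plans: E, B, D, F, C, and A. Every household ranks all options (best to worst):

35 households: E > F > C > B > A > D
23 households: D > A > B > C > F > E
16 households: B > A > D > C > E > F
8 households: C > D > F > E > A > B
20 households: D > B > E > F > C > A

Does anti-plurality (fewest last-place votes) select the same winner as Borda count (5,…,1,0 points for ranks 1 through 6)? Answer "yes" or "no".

no

Anti-plurality — last-place votes: E 23, B 8, D 35, F 16, C 0, A 20. Winner: C.
Borda — scores: E 267, B 299, D 295, F 227, C 243, A 199. Winner: B.
The two methods disagree.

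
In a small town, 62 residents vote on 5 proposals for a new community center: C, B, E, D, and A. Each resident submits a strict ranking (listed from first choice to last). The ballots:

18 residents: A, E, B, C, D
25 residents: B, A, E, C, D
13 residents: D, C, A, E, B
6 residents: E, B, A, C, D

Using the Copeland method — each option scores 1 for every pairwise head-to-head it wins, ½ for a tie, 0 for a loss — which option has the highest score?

C: beats D; loses to B, E, and A → score 1.
B: beats C and D; ties A; loses to E → score 2.5.
E: beats C, B, and D; loses to A → score 3.
D: loses to C, B, E, and A → score 0.
A: beats C, E, and D; ties B → score 3.5.
A has the best pairwise record.

A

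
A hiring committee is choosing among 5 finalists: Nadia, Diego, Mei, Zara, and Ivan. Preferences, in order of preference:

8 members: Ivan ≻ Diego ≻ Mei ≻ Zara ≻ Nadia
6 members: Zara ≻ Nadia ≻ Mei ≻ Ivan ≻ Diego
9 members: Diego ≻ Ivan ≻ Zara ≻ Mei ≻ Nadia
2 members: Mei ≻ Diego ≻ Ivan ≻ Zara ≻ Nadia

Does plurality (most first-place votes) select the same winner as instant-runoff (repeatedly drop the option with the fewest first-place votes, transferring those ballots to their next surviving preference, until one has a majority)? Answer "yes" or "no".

Plurality — first-place votes: Nadia 0, Diego 9, Mei 2, Zara 6, Ivan 8. Winner: Diego.
Instant-runoff — R1 Nadia 0, Diego 9, Mei 2, Zara 6, Ivan 8 (Nadia out); R2 Diego 9, Mei 2, Zara 6, Ivan 8 (Mei out); R3 Diego 11, Zara 6, Ivan 8 (Zara out); R4 Diego 11, Ivan 14 (Ivan winner). Winner: Ivan.
The two methods disagree.

no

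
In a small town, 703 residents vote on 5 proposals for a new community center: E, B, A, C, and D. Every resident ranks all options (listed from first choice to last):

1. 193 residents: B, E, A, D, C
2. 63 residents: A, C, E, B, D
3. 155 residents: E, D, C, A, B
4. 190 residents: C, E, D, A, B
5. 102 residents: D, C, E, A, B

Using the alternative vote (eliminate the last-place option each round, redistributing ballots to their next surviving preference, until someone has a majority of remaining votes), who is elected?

C

Round 1: E 155, B 193, A 63, C 190, D 102. Eliminate A.
Round 2: E 155, B 193, C 253, D 102. Eliminate D.
Round 3: E 155, B 193, C 355. C has a majority.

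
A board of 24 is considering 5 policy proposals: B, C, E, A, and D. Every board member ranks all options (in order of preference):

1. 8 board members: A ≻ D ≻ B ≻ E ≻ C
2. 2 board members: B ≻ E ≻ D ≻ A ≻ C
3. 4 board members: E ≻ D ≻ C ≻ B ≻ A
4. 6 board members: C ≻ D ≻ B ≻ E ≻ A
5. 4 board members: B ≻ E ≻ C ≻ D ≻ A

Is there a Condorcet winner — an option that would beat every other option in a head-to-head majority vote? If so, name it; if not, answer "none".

D

D vs B: 18–6 for D.
D vs C: 14–10 for D.
D vs E: 14–10 for D.
D vs A: 16–8 for D.
D beats every other option head-to-head.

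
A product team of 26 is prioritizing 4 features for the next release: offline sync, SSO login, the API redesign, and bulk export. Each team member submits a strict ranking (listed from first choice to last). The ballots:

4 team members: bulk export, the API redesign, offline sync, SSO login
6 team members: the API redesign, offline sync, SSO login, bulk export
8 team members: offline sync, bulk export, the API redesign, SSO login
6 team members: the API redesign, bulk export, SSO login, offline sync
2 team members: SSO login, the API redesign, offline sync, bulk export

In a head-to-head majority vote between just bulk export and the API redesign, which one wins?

Voters preferring bulk export to the API redesign: 12; preferring the API redesign to bulk export: 14.
the API redesign wins the head-to-head.

the API redesign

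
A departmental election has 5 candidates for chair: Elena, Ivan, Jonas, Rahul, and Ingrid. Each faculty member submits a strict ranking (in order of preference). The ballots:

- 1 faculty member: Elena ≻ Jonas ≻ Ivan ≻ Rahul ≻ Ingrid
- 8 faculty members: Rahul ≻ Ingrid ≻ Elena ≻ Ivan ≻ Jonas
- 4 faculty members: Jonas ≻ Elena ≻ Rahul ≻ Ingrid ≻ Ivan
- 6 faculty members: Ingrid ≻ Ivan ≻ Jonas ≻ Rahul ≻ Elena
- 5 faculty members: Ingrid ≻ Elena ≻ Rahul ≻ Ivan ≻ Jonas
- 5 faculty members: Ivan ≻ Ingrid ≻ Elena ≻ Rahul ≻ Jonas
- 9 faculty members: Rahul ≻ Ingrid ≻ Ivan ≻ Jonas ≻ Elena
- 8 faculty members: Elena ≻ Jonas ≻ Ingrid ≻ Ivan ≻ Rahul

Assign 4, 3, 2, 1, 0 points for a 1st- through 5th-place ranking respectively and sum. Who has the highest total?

Ingrid

Elena: 1·4 + 8·2 + 4·3 + 6·0 + 5·3 + 5·2 + 9·0 + 8·4 = 89
Ivan: 1·2 + 8·1 + 4·0 + 6·3 + 5·1 + 5·4 + 9·2 + 8·1 = 79
Jonas: 1·3 + 8·0 + 4·4 + 6·2 + 5·0 + 5·0 + 9·1 + 8·3 = 64
Rahul: 1·1 + 8·4 + 4·2 + 6·1 + 5·2 + 5·1 + 9·4 + 8·0 = 98
Ingrid: 1·0 + 8·3 + 4·1 + 6·4 + 5·4 + 5·3 + 9·3 + 8·2 = 130
Ingrid has the highest Borda score (130).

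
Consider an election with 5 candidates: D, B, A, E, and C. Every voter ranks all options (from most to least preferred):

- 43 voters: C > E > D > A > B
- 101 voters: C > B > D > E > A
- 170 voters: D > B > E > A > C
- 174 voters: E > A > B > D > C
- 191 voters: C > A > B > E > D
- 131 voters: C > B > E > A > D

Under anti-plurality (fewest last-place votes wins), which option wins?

Last-place votes: D 322, B 43, A 101, E 0, C 344.
E is ranked last by the fewest voters, so E wins.

E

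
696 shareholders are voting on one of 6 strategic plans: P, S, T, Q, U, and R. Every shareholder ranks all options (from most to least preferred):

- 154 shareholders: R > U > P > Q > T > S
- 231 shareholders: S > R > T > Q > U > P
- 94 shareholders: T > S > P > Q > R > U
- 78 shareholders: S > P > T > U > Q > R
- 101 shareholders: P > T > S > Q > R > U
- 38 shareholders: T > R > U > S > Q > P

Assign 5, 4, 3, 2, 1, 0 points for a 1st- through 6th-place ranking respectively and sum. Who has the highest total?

P: 154·3 + 231·0 + 94·3 + 78·4 + 101·5 + 38·0 = 1561
S: 154·0 + 231·5 + 94·4 + 78·5 + 101·3 + 38·2 = 2300
T: 154·1 + 231·3 + 94·5 + 78·3 + 101·4 + 38·5 = 2145
Q: 154·2 + 231·2 + 94·2 + 78·1 + 101·2 + 38·1 = 1276
U: 154·4 + 231·1 + 94·0 + 78·2 + 101·0 + 38·3 = 1117
R: 154·5 + 231·4 + 94·1 + 78·0 + 101·1 + 38·4 = 2041
S has the highest Borda score (2300).

S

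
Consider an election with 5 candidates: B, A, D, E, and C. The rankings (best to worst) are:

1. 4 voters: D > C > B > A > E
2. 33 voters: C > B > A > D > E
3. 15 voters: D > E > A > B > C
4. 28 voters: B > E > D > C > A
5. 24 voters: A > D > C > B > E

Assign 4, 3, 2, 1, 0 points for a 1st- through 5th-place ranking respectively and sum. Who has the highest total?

B

B: 4·2 + 33·3 + 15·1 + 28·4 + 24·1 = 258
A: 4·1 + 33·2 + 15·2 + 28·0 + 24·4 = 196
D: 4·4 + 33·1 + 15·4 + 28·2 + 24·3 = 237
E: 4·0 + 33·0 + 15·3 + 28·3 + 24·0 = 129
C: 4·3 + 33·4 + 15·0 + 28·1 + 24·2 = 220
B has the highest Borda score (258).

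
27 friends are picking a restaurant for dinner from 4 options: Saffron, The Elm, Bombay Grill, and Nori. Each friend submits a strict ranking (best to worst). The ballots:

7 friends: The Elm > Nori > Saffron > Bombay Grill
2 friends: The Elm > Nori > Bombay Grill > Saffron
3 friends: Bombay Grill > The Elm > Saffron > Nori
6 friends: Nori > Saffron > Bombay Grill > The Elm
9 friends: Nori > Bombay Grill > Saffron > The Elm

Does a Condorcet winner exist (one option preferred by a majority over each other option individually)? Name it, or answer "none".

Nori

Nori vs Saffron: 24–3 for Nori.
Nori vs The Elm: 15–12 for Nori.
Nori vs Bombay Grill: 24–3 for Nori.
Nori beats every other option head-to-head.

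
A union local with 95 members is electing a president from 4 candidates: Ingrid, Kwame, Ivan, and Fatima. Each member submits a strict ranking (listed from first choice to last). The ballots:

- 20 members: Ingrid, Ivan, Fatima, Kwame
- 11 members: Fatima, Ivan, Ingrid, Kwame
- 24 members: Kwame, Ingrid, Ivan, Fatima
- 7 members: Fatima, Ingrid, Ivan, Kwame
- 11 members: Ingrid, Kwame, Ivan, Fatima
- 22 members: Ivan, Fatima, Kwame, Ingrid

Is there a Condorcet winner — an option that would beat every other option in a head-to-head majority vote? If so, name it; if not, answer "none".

Ingrid

Ingrid vs Kwame: 49–46 for Ingrid.
Ingrid vs Ivan: 62–33 for Ingrid.
Ingrid vs Fatima: 55–40 for Ingrid.
Ingrid beats every other option head-to-head.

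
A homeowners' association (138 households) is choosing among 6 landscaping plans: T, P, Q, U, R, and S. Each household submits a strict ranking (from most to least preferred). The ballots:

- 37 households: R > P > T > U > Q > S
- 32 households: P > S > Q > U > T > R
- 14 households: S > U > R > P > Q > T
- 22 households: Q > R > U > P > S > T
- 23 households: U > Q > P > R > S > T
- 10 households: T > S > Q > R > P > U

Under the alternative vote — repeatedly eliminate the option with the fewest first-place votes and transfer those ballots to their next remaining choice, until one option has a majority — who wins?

R

Round 1: T 10, P 32, Q 22, U 23, R 37, S 14. Eliminate T.
Round 2: P 32, Q 22, U 23, R 37, S 24. Eliminate Q.
Round 3: P 32, U 23, R 59, S 24. Eliminate U.
Round 4: P 55, R 59, S 24. Eliminate S.
Round 5: P 55, R 83. R has a majority.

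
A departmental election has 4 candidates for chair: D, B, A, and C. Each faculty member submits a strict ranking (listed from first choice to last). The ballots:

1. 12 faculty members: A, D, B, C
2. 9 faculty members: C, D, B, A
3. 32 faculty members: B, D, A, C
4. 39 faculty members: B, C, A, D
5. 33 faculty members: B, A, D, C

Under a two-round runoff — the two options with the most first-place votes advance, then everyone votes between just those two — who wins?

B

Round 1 first-place votes: D 0, B 104, A 12, C 9.
B and A advance.
Runoff: B is preferred to A by 113 voters; A by 12.
B wins the runoff.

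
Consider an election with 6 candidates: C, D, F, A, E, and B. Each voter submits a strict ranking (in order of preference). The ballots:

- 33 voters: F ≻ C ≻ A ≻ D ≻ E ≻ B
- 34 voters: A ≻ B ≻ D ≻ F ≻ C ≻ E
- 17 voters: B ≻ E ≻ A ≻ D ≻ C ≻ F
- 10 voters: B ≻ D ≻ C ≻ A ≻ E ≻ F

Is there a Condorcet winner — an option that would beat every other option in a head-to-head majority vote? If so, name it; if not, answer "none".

A

A vs C: 51–43 for A.
A vs D: 84–10 for A.
A vs F: 61–33 for A.
A vs E: 77–17 for A.
A vs B: 67–27 for A.
A beats every other option head-to-head.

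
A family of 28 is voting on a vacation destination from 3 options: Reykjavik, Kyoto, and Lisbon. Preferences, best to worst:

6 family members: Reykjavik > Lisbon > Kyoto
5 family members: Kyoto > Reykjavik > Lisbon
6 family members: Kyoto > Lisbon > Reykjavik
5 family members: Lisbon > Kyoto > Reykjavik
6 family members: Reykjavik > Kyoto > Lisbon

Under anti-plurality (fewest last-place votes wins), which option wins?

Kyoto

Last-place votes: Reykjavik 11, Kyoto 6, Lisbon 11.
Kyoto is ranked last by the fewest voters, so Kyoto wins.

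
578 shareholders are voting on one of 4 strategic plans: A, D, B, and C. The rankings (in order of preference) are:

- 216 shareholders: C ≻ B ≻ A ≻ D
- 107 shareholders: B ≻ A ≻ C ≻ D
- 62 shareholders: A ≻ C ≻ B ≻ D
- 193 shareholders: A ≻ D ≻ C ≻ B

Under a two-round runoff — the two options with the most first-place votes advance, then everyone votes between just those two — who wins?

A

Round 1 first-place votes: A 255, D 0, B 107, C 216.
A and C advance.
Runoff: A is preferred to C by 362 voters; C by 216.
A wins the runoff.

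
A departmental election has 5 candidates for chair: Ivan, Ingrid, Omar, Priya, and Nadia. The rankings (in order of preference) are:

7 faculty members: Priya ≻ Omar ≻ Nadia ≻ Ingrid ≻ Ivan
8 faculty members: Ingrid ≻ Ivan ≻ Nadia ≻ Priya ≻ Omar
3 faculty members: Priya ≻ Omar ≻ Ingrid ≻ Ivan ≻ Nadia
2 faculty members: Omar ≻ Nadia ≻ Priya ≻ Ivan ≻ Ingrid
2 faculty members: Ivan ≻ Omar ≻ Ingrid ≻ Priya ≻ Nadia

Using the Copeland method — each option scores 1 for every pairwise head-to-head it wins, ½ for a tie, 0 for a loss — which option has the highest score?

Ivan: beats Nadia; loses to Ingrid, Omar, and Priya → score 1.
Ingrid: beats Ivan and Nadia; loses to Omar and Priya → score 2.
Omar: beats Ivan, Ingrid, and Nadia; loses to Priya → score 3.
Priya: beats Ivan, Ingrid, Omar, and Nadia → score 4.
Nadia: loses to Ivan, Ingrid, Omar, and Priya → score 0.
Priya has the best pairwise record.

Priya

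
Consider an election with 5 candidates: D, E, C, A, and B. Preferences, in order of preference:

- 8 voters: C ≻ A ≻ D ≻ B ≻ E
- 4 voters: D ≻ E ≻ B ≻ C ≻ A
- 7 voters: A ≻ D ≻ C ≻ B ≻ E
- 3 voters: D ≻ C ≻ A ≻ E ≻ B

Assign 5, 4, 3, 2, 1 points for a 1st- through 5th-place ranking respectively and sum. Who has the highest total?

D

D: 8·3 + 4·5 + 7·4 + 3·5 = 87
E: 8·1 + 4·4 + 7·1 + 3·2 = 37
C: 8·5 + 4·2 + 7·3 + 3·4 = 81
A: 8·4 + 4·1 + 7·5 + 3·3 = 80
B: 8·2 + 4·3 + 7·2 + 3·1 = 45
D has the highest Borda score (87).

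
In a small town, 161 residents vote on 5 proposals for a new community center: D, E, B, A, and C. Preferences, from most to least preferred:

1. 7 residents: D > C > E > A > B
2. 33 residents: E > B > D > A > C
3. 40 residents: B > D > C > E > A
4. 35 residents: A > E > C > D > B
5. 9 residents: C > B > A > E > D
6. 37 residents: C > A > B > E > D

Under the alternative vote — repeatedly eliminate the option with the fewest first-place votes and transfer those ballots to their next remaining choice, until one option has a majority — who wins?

C

Round 1: D 7, E 33, B 40, A 35, C 46. Eliminate D.
Round 2: E 33, B 40, A 35, C 53. Eliminate E.
Round 3: B 73, A 35, C 53. Eliminate A.
Round 4: B 73, C 88. C has a majority.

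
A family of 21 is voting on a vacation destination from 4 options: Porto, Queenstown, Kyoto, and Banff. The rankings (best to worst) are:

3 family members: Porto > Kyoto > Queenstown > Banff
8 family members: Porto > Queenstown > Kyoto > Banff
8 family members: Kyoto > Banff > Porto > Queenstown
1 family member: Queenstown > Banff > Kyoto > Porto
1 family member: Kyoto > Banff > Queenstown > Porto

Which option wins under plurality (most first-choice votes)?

First-place votes: Porto 11, Queenstown 1, Kyoto 9, Banff 0.
Porto has the most first-place votes.

Porto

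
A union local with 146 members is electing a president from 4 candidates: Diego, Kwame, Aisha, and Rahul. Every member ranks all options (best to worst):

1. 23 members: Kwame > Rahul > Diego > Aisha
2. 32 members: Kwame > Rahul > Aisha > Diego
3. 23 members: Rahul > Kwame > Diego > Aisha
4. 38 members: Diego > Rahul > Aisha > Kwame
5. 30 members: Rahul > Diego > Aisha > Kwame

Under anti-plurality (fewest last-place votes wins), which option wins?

Rahul

Last-place votes: Diego 32, Kwame 68, Aisha 46, Rahul 0.
Rahul is ranked last by the fewest voters, so Rahul wins.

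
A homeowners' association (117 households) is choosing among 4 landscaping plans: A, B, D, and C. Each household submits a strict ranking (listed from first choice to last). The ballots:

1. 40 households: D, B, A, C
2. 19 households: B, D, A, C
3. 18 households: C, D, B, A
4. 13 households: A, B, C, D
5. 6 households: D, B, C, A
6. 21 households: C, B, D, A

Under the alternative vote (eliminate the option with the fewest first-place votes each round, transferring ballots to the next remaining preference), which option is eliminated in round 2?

Round 1: A 13, B 19, D 46, C 39. Eliminate A.
Round 2: B 32, D 46, C 39. Eliminate B.

B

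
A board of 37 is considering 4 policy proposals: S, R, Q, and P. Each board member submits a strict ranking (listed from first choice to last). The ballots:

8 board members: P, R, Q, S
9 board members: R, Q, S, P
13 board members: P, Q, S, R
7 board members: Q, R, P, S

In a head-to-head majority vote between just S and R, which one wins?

Voters preferring S to R: 13; preferring R to S: 24.
R wins the head-to-head.

R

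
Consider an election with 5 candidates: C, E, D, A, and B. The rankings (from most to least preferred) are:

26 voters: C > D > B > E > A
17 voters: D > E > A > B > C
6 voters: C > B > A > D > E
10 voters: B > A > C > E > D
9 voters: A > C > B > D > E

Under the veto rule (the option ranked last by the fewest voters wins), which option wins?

Last-place votes: C 17, E 15, D 10, A 26, B 0.
B is ranked last by the fewest voters, so B wins.

B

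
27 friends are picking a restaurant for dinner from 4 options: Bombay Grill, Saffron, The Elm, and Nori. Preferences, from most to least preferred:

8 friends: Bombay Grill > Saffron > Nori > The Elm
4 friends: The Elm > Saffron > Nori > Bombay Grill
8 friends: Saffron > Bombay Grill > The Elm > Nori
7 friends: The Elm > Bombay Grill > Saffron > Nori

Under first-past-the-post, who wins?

First-place votes: Bombay Grill 8, Saffron 8, The Elm 11, Nori 0.
The Elm has the most first-place votes.

The Elm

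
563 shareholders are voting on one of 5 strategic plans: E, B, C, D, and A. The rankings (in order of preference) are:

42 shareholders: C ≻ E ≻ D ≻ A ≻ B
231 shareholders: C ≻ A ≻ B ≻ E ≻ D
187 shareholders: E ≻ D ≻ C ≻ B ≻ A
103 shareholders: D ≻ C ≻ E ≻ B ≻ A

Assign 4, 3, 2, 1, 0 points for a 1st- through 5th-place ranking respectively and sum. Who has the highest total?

C

E: 42·3 + 231·1 + 187·4 + 103·2 = 1311
B: 42·0 + 231·2 + 187·1 + 103·1 = 752
C: 42·4 + 231·4 + 187·2 + 103·3 = 1775
D: 42·2 + 231·0 + 187·3 + 103·4 = 1057
A: 42·1 + 231·3 + 187·0 + 103·0 = 735
C has the highest Borda score (1775).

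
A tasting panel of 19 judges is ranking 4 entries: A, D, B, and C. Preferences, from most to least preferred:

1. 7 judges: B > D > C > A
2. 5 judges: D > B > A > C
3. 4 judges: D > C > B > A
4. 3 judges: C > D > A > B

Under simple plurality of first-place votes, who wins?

First-place votes: A 0, D 9, B 7, C 3.
D has the most first-place votes.

D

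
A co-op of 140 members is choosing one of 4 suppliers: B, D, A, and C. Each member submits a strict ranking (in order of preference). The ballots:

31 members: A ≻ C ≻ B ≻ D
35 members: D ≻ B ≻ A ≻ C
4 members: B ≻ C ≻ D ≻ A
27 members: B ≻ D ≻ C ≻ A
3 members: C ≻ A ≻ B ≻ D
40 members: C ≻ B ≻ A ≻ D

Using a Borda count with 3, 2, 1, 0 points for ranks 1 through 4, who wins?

B: 31·1 + 35·2 + 4·3 + 27·3 + 3·1 + 40·2 = 277
D: 31·0 + 35·3 + 4·1 + 27·2 + 3·0 + 40·0 = 163
A: 31·3 + 35·1 + 4·0 + 27·0 + 3·2 + 40·1 = 174
C: 31·2 + 35·0 + 4·2 + 27·1 + 3·3 + 40·3 = 226
B has the highest Borda score (277).

B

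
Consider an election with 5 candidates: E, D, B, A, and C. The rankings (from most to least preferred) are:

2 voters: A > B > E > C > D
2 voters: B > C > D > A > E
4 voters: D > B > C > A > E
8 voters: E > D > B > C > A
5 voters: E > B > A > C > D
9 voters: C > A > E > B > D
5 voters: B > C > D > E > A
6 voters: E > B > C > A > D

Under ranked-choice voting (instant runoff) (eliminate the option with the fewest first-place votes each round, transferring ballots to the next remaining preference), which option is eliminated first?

Round 1: E 19, D 4, B 7, A 2, C 9. Eliminate A.

A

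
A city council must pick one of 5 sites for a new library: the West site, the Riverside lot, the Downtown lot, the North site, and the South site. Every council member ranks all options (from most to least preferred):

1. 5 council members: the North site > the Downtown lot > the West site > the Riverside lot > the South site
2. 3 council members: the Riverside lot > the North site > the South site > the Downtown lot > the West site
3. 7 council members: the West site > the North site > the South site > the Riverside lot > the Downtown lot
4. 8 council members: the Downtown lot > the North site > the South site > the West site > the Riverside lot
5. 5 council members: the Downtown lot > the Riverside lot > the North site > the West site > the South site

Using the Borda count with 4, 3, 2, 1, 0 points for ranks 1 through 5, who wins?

the West site: 5·2 + 3·0 + 7·4 + 8·1 + 5·1 = 51
the Riverside lot: 5·1 + 3·4 + 7·1 + 8·0 + 5·3 = 39
the Downtown lot: 5·3 + 3·1 + 7·0 + 8·4 + 5·4 = 70
the North site: 5·4 + 3·3 + 7·3 + 8·3 + 5·2 = 84
the South site: 5·0 + 3·2 + 7·2 + 8·2 + 5·0 = 36
the North site has the highest Borda score (84).

the North site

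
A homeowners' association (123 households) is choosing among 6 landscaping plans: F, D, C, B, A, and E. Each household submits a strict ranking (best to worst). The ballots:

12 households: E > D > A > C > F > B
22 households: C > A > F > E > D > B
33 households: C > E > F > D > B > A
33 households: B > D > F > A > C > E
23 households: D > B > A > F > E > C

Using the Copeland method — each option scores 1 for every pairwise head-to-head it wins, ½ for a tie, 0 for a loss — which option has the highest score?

D

F: beats B, A, and E; loses to D and C → score 3.
D: beats F, C, B, and A; loses to E → score 4.
C: beats F, B, and E; loses to D and A → score 3.
B: beats A; loses to F, D, C, and E → score 1.
A: beats C and E; loses to F, D, and B → score 2.
E: beats D and B; loses to F, C, and A → score 2.
D has the best pairwise record.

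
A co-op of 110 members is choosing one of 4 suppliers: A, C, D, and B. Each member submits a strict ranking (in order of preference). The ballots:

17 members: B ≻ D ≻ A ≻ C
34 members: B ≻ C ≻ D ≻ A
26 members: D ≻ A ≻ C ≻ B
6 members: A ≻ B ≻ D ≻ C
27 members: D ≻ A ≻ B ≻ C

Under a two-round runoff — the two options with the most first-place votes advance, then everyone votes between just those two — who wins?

Round 1 first-place votes: A 6, C 0, D 53, B 51.
D and B advance.
Runoff: D is preferred to B by 53 voters; B by 57.
B wins the runoff.

B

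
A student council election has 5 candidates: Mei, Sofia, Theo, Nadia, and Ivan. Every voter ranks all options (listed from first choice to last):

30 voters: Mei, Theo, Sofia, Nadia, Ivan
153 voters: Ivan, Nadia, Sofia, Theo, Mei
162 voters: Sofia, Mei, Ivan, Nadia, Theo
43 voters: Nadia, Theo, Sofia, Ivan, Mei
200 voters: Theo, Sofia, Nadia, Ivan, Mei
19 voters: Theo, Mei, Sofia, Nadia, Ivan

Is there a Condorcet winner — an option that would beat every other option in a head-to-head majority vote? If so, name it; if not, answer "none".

Sofia

Sofia vs Mei: 558–49 for Sofia.
Sofia vs Theo: 315–292 for Sofia.
Sofia vs Nadia: 411–196 for Sofia.
Sofia vs Ivan: 454–153 for Sofia.
Sofia beats every other option head-to-head.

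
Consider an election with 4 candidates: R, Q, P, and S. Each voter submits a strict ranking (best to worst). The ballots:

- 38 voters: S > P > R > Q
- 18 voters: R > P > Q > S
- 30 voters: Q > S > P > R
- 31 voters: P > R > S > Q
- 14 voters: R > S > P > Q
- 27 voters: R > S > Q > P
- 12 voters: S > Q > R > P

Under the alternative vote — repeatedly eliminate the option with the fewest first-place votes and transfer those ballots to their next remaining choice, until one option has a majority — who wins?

Round 1: R 59, Q 30, P 31, S 50. Eliminate Q.
Round 2: R 59, P 31, S 80. Eliminate P.
Round 3: R 90, S 80. R has a majority.

R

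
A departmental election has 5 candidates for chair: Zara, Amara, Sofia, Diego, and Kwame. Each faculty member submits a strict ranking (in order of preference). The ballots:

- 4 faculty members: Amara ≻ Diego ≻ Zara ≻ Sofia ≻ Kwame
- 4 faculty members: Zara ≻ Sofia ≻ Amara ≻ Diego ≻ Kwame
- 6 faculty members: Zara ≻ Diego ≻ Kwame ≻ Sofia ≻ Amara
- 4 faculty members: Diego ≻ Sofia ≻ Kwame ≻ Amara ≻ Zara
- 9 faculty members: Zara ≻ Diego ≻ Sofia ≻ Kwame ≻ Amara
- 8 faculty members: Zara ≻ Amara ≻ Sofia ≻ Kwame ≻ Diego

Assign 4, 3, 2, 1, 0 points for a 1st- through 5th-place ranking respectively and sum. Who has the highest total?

Zara: 4·2 + 4·4 + 6·4 + 4·0 + 9·4 + 8·4 = 116
Amara: 4·4 + 4·2 + 6·0 + 4·1 + 9·0 + 8·3 = 52
Sofia: 4·1 + 4·3 + 6·1 + 4·3 + 9·2 + 8·2 = 68
Diego: 4·3 + 4·1 + 6·3 + 4·4 + 9·3 + 8·0 = 77
Kwame: 4·0 + 4·0 + 6·2 + 4·2 + 9·1 + 8·1 = 37
Zara has the highest Borda score (116).

Zara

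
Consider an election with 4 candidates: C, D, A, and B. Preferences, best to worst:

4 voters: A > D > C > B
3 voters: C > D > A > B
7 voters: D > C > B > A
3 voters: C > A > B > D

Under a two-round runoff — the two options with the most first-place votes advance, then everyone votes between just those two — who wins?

D

Round 1 first-place votes: C 6, D 7, A 4, B 0.
D and C advance.
Runoff: D is preferred to C by 11 voters; C by 6.
D wins the runoff.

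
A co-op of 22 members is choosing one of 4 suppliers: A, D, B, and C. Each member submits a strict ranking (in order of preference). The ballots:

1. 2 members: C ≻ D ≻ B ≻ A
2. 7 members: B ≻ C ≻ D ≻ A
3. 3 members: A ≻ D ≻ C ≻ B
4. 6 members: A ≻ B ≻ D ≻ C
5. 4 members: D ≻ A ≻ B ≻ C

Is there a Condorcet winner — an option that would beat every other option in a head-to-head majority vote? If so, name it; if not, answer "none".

Checking pairwise contests:
D beats A 13–9.
B beats D 13–9.
A beats B 13–9.
A beats C 13–9.
Every option loses at least one head-to-head, so there is no Condorcet winner.

none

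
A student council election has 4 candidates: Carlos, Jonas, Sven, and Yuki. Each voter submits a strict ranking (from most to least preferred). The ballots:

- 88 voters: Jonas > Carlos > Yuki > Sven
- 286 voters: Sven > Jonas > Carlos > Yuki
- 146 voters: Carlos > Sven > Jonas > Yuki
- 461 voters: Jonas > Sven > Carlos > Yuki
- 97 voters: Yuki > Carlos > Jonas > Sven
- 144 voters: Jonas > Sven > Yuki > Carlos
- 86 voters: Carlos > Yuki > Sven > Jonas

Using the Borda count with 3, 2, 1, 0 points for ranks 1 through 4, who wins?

Jonas

Carlos: 88·2 + 286·1 + 146·3 + 461·1 + 97·2 + 144·0 + 86·3 = 1813
Jonas: 88·3 + 286·2 + 146·1 + 461·3 + 97·1 + 144·3 + 86·0 = 2894
Sven: 88·0 + 286·3 + 146·2 + 461·2 + 97·0 + 144·2 + 86·1 = 2446
Yuki: 88·1 + 286·0 + 146·0 + 461·0 + 97·3 + 144·1 + 86·2 = 695
Jonas has the highest Borda score (2894).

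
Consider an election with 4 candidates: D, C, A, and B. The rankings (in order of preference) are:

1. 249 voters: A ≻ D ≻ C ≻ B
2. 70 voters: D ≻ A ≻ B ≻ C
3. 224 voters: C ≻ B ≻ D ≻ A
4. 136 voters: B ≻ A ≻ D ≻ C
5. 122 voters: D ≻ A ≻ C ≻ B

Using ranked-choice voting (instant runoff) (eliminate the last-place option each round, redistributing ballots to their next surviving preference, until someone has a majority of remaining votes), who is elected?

Round 1: D 192, C 224, A 249, B 136. Eliminate B.
Round 2: D 192, C 224, A 385. Eliminate D.
Round 3: C 224, A 577. A has a majority.

A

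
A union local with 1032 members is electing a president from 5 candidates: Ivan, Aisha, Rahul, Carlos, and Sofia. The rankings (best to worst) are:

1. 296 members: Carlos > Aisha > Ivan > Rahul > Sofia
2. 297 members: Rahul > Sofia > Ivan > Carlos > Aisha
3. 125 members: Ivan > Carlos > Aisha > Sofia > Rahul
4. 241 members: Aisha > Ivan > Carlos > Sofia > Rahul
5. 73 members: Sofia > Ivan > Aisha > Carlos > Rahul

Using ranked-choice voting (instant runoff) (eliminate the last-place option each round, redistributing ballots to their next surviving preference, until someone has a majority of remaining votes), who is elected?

Carlos

Round 1: Ivan 125, Aisha 241, Rahul 297, Carlos 296, Sofia 73. Eliminate Sofia.
Round 2: Ivan 198, Aisha 241, Rahul 297, Carlos 296. Eliminate Ivan.
Round 3: Aisha 314, Rahul 297, Carlos 421. Eliminate Rahul.
Round 4: Aisha 314, Carlos 718. Carlos has a majority.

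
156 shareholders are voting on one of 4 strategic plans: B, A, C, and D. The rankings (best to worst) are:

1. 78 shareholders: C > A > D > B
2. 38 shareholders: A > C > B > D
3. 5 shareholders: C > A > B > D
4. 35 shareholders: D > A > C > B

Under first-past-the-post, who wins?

C

First-place votes: B 0, A 38, C 83, D 35.
C has the most first-place votes.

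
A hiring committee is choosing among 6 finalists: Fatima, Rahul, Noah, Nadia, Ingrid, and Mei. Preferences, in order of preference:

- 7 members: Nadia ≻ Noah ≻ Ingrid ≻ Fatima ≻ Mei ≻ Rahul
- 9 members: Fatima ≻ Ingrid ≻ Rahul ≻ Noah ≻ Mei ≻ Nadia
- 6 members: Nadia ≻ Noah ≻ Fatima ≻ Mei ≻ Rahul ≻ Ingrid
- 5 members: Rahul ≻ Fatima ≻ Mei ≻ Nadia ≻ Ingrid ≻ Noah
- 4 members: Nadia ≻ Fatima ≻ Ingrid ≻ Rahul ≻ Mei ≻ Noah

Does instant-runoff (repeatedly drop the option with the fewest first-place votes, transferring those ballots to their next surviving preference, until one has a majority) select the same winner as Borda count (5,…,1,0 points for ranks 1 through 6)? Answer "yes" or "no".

no

Instant-runoff — R1 Fatima 9, Rahul 5, Noah 0, Nadia 17, Ingrid 0, Mei 0 (Nadia winner). Winner: Nadia.
Borda — scores: Fatima 113, Rahul 66, Noah 70, Nadia 95, Ingrid 74, Mei 47. Winner: Fatima.
The two methods disagree.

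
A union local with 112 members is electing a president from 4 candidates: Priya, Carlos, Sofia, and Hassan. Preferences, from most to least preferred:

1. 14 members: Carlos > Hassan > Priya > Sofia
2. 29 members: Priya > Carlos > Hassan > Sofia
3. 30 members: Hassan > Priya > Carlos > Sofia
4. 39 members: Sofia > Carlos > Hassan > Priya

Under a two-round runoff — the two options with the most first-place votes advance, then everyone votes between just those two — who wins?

Hassan

Round 1 first-place votes: Priya 29, Carlos 14, Sofia 39, Hassan 30.
Sofia and Hassan advance.
Runoff: Sofia is preferred to Hassan by 39 voters; Hassan by 73.
Hassan wins the runoff.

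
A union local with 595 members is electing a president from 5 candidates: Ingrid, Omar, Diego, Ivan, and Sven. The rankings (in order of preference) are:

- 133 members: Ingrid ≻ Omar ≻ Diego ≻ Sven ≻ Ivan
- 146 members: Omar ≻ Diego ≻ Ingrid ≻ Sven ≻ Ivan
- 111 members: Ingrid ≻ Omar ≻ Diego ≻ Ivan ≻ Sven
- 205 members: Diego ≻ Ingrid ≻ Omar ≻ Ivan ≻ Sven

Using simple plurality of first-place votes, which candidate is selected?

Ingrid

First-place votes: Ingrid 244, Omar 146, Diego 205, Ivan 0, Sven 0.
Ingrid has the most first-place votes.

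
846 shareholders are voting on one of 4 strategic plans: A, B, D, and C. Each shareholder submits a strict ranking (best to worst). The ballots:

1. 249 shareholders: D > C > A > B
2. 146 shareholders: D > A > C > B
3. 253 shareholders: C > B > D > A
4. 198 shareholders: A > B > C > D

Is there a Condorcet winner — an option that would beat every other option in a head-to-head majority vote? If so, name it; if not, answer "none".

C

C vs A: 502–344 for C.
C vs B: 648–198 for C.
C vs D: 451–395 for C.
C beats every other option head-to-head.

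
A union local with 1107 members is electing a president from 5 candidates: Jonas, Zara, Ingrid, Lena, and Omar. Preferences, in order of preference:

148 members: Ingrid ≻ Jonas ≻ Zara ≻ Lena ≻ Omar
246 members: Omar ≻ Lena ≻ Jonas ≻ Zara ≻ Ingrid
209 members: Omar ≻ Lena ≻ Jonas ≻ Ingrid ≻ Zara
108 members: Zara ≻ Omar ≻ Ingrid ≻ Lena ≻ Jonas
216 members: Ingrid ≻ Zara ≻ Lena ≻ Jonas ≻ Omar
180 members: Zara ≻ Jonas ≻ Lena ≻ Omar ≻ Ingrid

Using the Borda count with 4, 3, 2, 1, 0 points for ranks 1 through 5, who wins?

Jonas: 148·3 + 246·2 + 209·2 + 108·0 + 216·1 + 180·3 = 2110
Zara: 148·2 + 246·1 + 209·0 + 108·4 + 216·3 + 180·4 = 2342
Ingrid: 148·4 + 246·0 + 209·1 + 108·2 + 216·4 + 180·0 = 1881
Lena: 148·1 + 246·3 + 209·3 + 108·1 + 216·2 + 180·2 = 2413
Omar: 148·0 + 246·4 + 209·4 + 108·3 + 216·0 + 180·1 = 2324
Lena has the highest Borda score (2413).

Lena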